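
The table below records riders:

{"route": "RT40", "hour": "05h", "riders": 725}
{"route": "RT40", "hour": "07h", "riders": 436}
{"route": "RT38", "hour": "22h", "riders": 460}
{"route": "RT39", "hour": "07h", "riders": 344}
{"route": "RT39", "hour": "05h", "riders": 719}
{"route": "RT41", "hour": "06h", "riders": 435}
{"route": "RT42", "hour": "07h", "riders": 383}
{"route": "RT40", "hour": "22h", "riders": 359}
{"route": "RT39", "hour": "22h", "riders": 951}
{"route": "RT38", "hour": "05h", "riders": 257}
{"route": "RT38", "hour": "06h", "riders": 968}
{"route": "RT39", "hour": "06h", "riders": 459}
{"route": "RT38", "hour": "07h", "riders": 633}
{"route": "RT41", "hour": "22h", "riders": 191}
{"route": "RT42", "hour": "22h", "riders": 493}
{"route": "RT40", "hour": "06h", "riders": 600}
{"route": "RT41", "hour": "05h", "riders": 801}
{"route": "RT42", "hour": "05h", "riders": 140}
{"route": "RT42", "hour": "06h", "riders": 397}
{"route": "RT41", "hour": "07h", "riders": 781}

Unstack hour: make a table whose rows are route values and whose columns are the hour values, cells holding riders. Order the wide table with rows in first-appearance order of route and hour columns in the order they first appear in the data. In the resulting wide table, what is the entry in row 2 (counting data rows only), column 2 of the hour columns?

With rows in first-appearance order of route, row 2 is route=RT38. hour columns in first-appearance order: 05h, 07h, 22h, 06h; column 2 is 07h.
Long rows with route=RT38, hour=07h: riders = 633.

633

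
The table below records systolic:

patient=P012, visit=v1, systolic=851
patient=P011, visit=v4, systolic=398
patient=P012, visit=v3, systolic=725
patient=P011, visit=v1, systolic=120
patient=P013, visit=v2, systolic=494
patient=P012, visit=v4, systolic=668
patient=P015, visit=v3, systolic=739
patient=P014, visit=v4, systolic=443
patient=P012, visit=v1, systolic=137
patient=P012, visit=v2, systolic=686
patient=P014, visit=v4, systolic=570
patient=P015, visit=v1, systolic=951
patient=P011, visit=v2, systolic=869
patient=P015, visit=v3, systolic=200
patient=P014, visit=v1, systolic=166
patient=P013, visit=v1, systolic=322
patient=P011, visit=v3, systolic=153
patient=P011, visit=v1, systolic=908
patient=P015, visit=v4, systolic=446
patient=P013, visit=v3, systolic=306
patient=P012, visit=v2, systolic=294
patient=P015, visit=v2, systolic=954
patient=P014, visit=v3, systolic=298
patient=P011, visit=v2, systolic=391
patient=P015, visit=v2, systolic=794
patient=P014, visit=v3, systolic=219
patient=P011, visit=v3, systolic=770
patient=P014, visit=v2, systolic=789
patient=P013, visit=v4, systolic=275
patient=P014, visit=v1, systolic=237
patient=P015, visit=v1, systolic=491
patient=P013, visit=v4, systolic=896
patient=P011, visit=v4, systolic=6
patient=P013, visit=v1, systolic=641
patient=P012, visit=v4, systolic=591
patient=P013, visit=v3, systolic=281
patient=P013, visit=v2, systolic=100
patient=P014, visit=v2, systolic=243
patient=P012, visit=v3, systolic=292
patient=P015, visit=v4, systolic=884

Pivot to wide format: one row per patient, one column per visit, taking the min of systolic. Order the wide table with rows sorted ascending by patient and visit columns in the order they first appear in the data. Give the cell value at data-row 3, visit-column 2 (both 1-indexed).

275

With rows sorted ascending by patient, row 3 is patient=P013. visit columns in first-appearance order: v1, v4, v3, v2; column 2 is v4.
Long rows with patient=P013, visit=v4: min(275, 896) = 275.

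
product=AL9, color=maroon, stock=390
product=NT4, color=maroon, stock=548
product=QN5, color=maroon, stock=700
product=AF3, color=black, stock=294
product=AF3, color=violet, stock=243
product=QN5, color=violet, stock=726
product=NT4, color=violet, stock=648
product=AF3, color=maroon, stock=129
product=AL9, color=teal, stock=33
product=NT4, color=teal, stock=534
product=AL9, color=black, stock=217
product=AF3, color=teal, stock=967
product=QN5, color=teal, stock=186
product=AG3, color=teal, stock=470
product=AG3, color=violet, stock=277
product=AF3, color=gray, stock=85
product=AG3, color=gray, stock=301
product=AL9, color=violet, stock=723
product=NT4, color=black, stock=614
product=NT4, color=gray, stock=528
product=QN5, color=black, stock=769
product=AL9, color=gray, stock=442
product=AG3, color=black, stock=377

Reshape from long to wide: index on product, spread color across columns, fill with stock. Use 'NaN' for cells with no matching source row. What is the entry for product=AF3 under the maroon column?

129

The long row with product=AF3, color=maroon has stock=129.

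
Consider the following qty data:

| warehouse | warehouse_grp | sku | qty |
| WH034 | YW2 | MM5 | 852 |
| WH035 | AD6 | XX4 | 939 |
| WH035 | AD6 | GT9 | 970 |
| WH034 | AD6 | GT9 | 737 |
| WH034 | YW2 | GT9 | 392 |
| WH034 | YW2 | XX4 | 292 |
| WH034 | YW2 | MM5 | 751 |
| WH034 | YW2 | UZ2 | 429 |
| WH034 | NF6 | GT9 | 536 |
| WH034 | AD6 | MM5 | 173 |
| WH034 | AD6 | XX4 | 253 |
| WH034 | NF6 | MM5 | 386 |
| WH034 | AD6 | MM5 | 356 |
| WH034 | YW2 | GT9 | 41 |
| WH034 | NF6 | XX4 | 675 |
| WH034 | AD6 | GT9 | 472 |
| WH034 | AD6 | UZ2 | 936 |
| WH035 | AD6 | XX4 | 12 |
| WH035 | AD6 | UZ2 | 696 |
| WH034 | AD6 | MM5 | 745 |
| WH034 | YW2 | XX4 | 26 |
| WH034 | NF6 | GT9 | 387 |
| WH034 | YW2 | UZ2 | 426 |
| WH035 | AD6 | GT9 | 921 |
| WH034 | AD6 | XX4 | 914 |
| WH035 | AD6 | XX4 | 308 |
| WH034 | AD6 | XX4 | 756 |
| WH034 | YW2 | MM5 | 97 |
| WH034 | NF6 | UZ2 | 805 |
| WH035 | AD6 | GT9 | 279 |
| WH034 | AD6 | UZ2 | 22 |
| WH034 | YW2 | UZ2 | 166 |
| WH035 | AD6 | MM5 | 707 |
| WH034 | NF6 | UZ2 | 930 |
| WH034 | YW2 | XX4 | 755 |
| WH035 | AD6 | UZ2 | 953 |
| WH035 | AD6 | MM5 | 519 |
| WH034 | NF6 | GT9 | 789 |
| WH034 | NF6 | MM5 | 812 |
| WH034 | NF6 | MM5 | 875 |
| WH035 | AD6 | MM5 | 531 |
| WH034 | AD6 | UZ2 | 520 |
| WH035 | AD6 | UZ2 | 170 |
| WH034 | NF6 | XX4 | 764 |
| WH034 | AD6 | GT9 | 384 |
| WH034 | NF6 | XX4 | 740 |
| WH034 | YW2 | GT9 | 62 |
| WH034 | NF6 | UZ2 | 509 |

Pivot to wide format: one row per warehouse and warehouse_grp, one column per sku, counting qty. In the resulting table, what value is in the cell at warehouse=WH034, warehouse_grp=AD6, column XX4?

Rows with warehouse=WH034, warehouse_grp=AD6 and sku=XX4: qty values are 253, 914, 756.
3 rows match — count = 3.

3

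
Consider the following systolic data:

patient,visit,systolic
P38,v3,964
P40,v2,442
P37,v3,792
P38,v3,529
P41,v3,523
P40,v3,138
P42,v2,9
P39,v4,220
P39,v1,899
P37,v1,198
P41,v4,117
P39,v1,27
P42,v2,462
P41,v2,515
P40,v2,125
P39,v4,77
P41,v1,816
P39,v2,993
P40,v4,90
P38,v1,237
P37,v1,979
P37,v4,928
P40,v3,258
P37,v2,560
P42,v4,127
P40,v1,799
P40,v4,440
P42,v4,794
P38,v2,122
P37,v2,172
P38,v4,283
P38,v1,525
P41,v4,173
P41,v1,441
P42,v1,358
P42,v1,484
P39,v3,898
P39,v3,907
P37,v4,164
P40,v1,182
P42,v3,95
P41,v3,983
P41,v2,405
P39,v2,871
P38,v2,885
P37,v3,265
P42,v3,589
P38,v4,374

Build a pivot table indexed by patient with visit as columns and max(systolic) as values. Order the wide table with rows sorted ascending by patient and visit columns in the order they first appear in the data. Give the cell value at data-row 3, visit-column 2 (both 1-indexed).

993

With rows sorted ascending by patient, row 3 is patient=P39. visit columns in first-appearance order: v3, v2, v4, v1; column 2 is v2.
Long rows with patient=P39, visit=v2: max(993, 871) = 993.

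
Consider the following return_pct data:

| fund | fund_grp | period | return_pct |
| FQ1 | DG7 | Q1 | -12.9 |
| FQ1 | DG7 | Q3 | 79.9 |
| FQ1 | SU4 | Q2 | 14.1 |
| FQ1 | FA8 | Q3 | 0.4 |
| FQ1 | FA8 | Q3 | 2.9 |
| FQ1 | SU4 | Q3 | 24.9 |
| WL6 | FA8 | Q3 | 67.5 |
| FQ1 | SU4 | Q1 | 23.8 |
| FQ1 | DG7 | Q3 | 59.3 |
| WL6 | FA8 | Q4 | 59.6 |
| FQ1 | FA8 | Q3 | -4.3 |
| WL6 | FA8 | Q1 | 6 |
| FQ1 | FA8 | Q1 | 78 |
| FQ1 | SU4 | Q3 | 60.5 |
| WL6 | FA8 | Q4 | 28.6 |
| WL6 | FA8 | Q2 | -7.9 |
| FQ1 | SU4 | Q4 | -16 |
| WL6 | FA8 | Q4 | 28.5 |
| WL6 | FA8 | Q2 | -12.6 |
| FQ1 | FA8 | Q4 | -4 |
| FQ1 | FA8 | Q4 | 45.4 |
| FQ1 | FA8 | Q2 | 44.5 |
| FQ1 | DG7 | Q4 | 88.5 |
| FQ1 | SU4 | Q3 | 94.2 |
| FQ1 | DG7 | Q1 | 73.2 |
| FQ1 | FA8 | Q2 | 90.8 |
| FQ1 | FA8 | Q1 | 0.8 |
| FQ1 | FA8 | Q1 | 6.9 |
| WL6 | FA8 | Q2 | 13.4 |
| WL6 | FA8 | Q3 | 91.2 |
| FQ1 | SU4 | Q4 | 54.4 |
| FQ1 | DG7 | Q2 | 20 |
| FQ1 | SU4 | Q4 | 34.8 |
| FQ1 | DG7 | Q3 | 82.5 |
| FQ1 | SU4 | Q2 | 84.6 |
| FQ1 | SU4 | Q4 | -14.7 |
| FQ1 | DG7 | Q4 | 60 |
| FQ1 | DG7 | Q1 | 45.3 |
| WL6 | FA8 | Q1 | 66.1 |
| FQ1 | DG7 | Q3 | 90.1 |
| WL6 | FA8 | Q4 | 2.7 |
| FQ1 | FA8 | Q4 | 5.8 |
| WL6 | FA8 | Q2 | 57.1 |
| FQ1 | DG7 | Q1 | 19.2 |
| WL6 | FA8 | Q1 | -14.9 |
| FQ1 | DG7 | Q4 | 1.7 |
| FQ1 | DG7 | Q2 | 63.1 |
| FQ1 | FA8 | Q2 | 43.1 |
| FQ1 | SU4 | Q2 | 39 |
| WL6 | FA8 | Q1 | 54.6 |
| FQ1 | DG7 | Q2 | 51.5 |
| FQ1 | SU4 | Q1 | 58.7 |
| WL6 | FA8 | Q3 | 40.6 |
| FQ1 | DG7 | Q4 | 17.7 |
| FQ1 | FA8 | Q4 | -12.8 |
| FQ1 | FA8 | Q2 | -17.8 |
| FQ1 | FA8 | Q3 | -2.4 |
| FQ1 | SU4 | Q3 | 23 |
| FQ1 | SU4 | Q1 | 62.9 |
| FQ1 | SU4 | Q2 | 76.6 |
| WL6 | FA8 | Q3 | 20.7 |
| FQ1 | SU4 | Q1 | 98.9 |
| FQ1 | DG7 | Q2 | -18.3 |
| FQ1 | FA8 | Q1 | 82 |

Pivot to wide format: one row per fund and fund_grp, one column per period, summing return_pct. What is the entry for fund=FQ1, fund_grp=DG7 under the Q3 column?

Rows with fund=FQ1, fund_grp=DG7 and period=Q3: return_pct values are 79.9, 59.3, 82.5, 90.1.
79.9 + 59.3 + 82.5 + 90.1 = 311.8.

311.8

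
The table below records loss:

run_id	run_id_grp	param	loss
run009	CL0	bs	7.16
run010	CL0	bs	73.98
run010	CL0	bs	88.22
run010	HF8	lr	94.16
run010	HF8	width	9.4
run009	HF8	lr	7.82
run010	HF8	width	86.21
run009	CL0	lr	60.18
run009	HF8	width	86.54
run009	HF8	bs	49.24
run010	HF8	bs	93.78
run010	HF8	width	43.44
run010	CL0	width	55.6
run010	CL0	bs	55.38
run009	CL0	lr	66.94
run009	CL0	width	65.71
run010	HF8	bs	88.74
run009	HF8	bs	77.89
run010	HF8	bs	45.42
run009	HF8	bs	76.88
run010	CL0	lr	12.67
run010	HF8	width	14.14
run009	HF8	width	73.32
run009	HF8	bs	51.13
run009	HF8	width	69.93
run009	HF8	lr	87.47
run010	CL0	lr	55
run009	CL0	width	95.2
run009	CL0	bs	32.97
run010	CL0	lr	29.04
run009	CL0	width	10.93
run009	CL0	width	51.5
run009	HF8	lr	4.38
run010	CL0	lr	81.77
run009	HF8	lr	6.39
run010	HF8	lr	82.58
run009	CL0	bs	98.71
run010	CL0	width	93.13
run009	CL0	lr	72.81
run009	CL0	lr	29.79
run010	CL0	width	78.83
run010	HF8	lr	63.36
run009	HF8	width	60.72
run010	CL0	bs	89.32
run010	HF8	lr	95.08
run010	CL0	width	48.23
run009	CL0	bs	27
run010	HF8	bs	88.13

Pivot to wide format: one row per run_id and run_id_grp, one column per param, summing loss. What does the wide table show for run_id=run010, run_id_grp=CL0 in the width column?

275.79

Rows with run_id=run010, run_id_grp=CL0 and param=width: loss values are 55.6, 93.13, 78.83, 48.23.
55.6 + 93.13 + 78.83 + 48.23 = 275.79.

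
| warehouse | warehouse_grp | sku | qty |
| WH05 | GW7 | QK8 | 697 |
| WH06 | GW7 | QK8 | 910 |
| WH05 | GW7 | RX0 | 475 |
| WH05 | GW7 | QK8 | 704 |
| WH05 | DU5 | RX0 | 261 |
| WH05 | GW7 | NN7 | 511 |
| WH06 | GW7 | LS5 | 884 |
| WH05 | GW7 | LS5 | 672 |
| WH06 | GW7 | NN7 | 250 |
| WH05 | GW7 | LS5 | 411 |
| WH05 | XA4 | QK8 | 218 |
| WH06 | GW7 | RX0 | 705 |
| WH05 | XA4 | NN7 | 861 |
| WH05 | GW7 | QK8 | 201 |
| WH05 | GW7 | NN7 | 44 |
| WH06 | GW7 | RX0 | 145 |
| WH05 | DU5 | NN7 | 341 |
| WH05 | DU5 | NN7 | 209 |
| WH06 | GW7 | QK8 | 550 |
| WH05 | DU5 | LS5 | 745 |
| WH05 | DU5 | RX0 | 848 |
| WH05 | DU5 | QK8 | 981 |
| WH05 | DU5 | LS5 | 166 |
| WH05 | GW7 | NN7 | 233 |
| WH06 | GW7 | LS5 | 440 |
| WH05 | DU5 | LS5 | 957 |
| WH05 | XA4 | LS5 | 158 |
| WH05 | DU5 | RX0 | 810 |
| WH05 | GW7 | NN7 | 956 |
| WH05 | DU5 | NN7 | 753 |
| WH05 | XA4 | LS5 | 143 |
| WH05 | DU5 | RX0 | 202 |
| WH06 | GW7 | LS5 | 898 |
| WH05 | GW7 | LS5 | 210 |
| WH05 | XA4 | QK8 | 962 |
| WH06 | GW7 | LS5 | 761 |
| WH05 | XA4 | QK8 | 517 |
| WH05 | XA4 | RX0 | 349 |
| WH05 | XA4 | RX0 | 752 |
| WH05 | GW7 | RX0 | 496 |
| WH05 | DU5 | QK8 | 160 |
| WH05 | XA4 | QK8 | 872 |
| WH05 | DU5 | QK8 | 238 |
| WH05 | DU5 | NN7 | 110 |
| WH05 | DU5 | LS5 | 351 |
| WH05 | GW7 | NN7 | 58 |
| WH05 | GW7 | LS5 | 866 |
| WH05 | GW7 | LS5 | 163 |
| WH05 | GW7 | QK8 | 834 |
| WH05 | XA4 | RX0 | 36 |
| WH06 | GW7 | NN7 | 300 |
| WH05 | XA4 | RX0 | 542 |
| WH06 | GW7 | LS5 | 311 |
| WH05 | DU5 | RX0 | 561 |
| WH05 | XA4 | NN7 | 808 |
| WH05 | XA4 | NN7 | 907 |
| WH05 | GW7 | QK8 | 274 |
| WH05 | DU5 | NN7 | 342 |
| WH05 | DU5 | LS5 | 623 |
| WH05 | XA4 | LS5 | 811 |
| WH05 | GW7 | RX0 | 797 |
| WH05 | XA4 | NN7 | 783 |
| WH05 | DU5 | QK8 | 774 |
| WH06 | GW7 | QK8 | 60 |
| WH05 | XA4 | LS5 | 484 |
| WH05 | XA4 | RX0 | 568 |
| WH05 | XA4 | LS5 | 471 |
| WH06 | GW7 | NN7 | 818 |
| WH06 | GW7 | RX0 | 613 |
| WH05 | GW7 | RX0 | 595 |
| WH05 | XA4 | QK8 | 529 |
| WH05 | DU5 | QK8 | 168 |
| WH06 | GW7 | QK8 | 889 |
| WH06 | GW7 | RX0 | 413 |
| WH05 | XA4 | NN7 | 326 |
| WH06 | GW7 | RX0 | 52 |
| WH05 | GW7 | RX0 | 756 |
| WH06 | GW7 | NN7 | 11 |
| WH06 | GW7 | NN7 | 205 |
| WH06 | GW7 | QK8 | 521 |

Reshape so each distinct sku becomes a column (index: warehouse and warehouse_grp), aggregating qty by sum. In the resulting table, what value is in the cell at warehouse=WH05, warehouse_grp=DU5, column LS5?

Rows with warehouse=WH05, warehouse_grp=DU5 and sku=LS5: qty values are 745, 166, 957, 351, 623.
745 + 166 + 957 + 351 + 623 = 2842.

2842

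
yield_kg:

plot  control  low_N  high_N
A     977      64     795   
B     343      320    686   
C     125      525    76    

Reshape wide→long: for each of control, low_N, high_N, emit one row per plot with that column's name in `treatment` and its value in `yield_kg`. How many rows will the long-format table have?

9

3 plot values × 3 melted columns = 9 rows.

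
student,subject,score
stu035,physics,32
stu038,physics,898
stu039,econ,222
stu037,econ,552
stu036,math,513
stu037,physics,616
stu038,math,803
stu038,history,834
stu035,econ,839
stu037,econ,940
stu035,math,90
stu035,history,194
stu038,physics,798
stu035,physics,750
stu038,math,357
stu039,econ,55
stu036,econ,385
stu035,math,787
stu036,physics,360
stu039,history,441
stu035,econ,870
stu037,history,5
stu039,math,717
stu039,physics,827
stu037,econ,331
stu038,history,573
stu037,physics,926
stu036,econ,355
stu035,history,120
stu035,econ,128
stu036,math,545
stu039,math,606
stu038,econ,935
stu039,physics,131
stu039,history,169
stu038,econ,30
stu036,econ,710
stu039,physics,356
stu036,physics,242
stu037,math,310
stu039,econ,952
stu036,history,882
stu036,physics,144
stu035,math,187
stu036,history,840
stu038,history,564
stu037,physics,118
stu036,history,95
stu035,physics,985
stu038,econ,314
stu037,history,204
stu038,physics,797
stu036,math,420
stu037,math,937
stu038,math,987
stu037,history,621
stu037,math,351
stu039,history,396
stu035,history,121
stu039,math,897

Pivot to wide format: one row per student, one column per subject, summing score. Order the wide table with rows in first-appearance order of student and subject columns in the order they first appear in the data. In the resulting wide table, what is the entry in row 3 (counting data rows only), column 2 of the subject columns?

1229

With rows in first-appearance order of student, row 3 is student=stu039. subject columns in first-appearance order: physics, econ, math, history; column 2 is econ.
Long rows with student=stu039, subject=econ: 222 + 55 + 952 = 1229.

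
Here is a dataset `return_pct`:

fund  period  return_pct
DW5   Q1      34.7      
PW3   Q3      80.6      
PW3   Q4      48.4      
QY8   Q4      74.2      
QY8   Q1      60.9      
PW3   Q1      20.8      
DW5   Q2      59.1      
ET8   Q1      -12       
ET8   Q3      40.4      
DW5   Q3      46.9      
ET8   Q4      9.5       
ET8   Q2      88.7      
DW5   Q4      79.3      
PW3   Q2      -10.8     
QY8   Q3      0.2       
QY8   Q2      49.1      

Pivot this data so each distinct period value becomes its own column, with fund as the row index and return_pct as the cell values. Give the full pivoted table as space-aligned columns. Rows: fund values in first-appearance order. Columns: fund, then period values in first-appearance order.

fund  Q1    Q3    Q4    Q2   
DW5   34.7  46.9  79.3  59.1 
PW3   20.8  80.6  48.4  -10.8
QY8   60.9  0.2   74.2  49.1 
ET8   -12   40.4  9.5   88.7 

Columns: fund plus the 4 distinct period values (Q1, Q3, Q4, Q2).
For example, row DW5 column Q1 takes return_pct=34.7 from the long row (DW5, Q1).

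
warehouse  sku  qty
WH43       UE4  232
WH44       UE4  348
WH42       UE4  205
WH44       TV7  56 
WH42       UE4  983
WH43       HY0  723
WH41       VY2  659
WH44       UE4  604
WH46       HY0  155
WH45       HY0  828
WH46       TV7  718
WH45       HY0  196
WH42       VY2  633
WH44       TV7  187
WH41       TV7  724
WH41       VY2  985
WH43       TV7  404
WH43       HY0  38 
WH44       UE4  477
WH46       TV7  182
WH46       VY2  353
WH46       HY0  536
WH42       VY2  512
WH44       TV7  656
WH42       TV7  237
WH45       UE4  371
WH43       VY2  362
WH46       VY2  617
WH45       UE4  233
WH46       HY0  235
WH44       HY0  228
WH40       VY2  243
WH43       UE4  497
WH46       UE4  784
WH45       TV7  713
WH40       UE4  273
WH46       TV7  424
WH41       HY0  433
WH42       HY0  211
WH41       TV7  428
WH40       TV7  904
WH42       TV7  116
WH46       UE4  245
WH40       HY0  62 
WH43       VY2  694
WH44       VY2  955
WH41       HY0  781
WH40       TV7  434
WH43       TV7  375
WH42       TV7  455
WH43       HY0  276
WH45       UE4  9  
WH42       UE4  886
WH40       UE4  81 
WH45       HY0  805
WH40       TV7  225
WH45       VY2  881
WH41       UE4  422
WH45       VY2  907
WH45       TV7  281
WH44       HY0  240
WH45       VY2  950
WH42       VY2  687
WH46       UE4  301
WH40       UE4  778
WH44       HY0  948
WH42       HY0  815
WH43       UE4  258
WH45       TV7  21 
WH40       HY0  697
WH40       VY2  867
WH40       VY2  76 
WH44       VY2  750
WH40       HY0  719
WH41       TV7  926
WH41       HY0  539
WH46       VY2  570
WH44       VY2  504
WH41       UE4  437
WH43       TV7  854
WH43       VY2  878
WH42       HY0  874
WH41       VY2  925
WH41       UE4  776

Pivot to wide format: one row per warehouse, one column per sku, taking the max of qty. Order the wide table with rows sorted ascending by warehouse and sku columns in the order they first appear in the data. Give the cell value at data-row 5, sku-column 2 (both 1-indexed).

With rows sorted ascending by warehouse, row 5 is warehouse=WH44. sku columns in first-appearance order: UE4, TV7, HY0, VY2; column 2 is TV7.
Long rows with warehouse=WH44, sku=TV7: max(56, 187, 656) = 656.

656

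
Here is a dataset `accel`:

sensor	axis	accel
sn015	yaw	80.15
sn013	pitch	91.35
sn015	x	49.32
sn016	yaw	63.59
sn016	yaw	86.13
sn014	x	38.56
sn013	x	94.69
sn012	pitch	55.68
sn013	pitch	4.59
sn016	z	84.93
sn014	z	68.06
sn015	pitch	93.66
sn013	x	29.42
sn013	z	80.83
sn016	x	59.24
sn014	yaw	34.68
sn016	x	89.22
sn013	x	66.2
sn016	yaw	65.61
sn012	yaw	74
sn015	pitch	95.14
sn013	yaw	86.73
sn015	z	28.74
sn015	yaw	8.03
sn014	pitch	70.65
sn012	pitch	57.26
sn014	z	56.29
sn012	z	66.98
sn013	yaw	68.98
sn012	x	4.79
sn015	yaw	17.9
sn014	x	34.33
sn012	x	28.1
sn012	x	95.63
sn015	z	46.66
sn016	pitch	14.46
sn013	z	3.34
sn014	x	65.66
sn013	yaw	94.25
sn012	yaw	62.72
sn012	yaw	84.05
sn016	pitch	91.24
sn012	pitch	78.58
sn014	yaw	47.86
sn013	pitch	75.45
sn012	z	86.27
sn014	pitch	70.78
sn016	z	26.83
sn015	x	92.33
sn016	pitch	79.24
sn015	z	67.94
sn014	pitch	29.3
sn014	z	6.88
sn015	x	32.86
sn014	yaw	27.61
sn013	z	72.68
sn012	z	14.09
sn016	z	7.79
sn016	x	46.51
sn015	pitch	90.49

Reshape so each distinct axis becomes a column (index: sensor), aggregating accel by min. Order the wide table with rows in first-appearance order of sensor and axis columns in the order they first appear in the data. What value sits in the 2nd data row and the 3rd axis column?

29.42

With rows in first-appearance order of sensor, row 2 is sensor=sn013. axis columns in first-appearance order: yaw, pitch, x, z; column 3 is x.
Long rows with sensor=sn013, axis=x: min(94.69, 29.42, 66.2) = 29.42.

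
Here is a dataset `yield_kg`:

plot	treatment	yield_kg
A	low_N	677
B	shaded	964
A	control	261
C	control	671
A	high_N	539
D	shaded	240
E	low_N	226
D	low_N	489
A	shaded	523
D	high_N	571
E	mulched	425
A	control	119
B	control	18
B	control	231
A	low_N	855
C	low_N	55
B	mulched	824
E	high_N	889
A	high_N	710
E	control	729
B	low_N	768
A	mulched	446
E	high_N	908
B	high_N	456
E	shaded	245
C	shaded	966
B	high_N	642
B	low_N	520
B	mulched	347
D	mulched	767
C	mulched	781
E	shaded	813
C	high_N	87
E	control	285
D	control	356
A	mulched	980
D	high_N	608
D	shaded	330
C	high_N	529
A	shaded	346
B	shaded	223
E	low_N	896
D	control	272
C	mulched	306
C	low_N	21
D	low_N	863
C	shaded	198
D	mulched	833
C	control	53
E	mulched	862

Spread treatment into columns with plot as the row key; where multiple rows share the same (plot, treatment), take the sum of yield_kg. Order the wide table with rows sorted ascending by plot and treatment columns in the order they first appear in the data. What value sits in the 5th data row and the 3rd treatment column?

1014

With rows sorted ascending by plot, row 5 is plot=E. treatment columns in first-appearance order: low_N, shaded, control, high_N, mulched; column 3 is control.
Long rows with plot=E, treatment=control: 729 + 285 = 1014.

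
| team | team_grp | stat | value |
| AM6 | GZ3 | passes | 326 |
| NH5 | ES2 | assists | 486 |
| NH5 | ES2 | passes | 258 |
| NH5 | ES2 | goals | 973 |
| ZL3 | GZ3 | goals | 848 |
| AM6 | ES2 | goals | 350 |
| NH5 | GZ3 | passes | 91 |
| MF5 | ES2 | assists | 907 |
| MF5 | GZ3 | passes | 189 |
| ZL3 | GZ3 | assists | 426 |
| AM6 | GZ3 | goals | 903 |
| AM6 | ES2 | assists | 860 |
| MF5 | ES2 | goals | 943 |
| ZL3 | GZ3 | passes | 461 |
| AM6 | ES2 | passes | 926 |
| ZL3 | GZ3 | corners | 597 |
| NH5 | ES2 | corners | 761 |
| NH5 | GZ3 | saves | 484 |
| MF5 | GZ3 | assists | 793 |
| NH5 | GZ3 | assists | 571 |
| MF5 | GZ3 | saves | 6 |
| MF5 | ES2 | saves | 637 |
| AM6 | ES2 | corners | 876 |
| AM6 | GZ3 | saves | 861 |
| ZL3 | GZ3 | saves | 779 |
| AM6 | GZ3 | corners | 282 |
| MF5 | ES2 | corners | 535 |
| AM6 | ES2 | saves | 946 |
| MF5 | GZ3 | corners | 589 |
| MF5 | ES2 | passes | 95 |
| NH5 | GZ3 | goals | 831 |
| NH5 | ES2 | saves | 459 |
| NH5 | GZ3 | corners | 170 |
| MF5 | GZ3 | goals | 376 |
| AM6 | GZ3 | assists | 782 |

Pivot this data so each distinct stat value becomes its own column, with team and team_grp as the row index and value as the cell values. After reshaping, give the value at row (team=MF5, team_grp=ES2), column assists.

Wide layout: rows indexed by team and team_grp, columns are the 5 distinct stat values (passes, assists, goals, corners, saves).
Cell (team=MF5, team_grp=ES2, stat=assists) draws from the long row where team=MF5, team_grp=ES2 and stat=assists, which has value=907.

907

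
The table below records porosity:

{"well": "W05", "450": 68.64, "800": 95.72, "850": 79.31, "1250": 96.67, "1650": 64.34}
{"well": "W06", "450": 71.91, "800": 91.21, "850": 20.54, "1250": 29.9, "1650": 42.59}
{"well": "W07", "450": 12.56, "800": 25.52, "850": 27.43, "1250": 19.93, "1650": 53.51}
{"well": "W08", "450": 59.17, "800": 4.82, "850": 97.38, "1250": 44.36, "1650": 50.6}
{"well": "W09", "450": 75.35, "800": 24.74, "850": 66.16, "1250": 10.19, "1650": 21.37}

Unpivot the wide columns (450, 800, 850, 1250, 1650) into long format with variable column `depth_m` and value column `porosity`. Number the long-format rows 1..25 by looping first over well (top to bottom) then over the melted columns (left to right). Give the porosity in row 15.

25 rows total (5 × 5). Row 15: index ⌊(15-1)/5⌋ = 2 into well → W07; (15-1) mod 5 = 4 into the melted columns → 1650.
So row 15 is (W07, 1650, 53.51); porosity = 53.51.

53.51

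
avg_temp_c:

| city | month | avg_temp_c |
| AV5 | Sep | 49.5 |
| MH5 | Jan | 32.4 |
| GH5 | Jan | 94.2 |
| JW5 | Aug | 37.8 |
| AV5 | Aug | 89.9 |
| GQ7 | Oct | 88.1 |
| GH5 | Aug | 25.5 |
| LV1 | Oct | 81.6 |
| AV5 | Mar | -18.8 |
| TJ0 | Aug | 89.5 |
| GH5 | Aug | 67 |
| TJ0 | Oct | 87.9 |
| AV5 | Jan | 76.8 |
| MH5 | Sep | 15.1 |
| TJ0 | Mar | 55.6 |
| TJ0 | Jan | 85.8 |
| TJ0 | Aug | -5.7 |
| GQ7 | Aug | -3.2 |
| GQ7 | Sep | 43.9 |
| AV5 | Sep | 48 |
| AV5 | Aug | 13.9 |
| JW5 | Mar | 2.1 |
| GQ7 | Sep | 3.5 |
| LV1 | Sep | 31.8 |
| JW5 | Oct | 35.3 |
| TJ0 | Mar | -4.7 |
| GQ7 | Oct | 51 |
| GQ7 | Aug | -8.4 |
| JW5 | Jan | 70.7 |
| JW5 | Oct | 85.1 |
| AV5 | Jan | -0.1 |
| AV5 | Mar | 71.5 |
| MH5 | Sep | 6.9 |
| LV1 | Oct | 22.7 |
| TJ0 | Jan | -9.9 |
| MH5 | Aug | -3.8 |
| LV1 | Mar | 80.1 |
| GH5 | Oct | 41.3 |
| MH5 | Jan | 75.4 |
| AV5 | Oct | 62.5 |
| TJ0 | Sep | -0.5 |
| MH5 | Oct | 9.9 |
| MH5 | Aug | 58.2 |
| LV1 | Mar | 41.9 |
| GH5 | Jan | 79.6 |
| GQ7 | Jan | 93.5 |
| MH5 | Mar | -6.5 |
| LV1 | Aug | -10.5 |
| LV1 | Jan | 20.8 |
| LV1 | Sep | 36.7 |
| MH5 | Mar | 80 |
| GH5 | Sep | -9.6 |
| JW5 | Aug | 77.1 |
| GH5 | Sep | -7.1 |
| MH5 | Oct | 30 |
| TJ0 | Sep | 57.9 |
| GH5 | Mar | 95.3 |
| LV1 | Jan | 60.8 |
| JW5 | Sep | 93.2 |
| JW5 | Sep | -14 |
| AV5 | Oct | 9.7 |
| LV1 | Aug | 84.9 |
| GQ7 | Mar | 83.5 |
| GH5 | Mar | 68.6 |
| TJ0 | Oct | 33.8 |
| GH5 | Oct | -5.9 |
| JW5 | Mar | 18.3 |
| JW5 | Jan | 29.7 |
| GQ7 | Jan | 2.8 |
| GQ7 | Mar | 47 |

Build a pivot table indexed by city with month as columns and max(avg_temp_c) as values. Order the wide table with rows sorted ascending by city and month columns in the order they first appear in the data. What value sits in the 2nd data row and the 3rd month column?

With rows sorted ascending by city, row 2 is city=GH5. month columns in first-appearance order: Sep, Jan, Aug, Oct, Mar; column 3 is Aug.
Long rows with city=GH5, month=Aug: max(25.5, 67) = 67.

67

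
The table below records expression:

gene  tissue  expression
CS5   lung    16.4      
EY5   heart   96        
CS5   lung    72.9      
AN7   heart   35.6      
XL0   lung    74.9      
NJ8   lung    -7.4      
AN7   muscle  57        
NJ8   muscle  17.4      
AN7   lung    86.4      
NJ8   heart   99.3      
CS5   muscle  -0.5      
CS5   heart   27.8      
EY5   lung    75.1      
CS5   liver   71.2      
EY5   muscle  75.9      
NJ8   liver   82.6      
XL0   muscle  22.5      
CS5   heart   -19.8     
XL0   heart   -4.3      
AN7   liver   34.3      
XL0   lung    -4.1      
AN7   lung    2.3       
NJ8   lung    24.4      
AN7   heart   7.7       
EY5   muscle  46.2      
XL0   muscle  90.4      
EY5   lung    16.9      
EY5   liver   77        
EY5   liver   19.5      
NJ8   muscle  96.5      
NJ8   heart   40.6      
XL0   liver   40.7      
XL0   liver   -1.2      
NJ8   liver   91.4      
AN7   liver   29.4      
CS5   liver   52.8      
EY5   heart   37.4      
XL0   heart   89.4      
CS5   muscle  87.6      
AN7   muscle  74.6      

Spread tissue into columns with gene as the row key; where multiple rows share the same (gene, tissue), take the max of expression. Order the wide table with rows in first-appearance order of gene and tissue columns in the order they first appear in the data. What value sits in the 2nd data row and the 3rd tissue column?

75.9

With rows in first-appearance order of gene, row 2 is gene=EY5. tissue columns in first-appearance order: lung, heart, muscle, liver; column 3 is muscle.
Long rows with gene=EY5, tissue=muscle: max(75.9, 46.2) = 75.9.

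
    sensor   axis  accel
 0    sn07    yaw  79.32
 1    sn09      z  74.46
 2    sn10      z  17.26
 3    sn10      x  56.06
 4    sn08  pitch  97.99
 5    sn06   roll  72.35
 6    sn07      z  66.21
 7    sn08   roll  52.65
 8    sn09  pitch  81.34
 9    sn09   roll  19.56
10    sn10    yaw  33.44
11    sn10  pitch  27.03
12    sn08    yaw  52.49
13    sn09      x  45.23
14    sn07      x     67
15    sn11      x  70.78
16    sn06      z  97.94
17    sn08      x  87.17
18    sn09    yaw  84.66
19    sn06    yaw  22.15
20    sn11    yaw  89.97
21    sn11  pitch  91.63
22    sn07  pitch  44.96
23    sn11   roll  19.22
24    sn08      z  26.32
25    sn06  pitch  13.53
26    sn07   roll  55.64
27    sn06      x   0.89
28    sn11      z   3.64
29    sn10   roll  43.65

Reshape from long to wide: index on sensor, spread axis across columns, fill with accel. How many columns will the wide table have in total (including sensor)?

1 column for sensor plus 5 distinct axis values → 6 columns.

6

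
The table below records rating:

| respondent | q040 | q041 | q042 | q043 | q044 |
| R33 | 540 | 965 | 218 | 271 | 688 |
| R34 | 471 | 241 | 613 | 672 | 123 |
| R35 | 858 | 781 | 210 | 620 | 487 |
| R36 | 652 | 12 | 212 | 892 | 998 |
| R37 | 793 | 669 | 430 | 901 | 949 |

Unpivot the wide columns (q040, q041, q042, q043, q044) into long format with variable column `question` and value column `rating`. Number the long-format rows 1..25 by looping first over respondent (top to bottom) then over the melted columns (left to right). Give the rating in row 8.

613

25 rows total (5 × 5). Row 8: index ⌊(8-1)/5⌋ = 1 into respondent → R34; (8-1) mod 5 = 2 into the melted columns → q042.
So row 8 is (R34, q042, 613); rating = 613.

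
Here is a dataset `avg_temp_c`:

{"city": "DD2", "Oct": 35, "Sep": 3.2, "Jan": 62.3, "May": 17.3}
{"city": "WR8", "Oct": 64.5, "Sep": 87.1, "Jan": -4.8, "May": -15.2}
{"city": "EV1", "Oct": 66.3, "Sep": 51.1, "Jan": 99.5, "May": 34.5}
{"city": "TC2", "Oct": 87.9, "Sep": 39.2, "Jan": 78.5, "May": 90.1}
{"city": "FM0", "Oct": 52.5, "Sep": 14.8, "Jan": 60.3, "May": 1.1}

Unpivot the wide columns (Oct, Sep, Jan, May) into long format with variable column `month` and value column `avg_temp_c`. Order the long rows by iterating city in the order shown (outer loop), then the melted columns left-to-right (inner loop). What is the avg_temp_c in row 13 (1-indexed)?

20 rows total (5 × 4). Row 13: index ⌊(13-1)/4⌋ = 3 into city → TC2; (13-1) mod 4 = 0 into the melted columns → Oct.
So row 13 is (TC2, Oct, 87.9); avg_temp_c = 87.9.

87.9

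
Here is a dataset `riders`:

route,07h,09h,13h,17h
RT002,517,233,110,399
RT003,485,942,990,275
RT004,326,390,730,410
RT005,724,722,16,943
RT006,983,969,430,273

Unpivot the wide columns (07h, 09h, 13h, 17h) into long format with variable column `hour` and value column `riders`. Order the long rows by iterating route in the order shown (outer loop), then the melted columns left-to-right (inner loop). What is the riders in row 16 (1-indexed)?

20 rows total (5 × 4). Row 16: index ⌊(16-1)/4⌋ = 3 into route → RT005; (16-1) mod 4 = 3 into the melted columns → 17h.
So row 16 is (RT005, 17h, 943); riders = 943.

943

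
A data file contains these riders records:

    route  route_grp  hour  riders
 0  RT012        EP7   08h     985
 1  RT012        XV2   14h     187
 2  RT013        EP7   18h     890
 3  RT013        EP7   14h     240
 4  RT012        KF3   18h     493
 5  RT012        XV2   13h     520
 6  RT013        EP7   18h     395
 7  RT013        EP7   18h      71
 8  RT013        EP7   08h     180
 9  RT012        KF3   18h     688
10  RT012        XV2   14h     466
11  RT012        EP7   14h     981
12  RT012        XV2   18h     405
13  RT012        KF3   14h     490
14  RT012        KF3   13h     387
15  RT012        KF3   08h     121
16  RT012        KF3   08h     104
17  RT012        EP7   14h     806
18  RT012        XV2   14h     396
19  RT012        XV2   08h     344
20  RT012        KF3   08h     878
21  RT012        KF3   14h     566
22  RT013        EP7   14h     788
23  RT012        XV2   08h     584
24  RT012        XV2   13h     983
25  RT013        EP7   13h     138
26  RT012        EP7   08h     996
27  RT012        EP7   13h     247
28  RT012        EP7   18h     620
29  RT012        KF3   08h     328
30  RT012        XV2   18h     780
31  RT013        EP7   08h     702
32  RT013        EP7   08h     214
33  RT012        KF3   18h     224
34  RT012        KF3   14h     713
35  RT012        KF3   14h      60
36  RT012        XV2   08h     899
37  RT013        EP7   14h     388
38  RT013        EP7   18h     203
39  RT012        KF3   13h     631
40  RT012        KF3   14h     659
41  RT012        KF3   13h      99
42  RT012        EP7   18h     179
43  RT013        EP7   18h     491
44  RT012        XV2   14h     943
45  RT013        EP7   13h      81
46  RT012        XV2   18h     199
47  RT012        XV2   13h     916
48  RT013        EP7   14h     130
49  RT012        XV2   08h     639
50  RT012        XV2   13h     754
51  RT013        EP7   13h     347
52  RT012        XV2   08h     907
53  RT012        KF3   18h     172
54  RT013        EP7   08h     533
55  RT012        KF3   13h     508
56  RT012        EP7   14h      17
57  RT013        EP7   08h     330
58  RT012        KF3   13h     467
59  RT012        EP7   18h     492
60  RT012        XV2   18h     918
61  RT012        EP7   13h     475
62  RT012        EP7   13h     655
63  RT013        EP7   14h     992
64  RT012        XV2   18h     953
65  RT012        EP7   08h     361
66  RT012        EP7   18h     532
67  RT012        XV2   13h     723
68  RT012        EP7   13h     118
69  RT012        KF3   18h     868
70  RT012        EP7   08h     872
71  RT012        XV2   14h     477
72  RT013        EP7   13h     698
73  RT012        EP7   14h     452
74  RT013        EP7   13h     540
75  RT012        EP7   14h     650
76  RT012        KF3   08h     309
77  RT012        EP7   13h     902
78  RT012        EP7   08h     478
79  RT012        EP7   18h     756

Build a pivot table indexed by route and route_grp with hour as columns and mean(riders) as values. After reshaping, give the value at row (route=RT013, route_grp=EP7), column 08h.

Rows with route=RT013, route_grp=EP7 and hour=08h: riders values are 180, 702, 214, 533, 330.
(180 + 702 + 214 + 533 + 330) / 5 = 391.80.

391.80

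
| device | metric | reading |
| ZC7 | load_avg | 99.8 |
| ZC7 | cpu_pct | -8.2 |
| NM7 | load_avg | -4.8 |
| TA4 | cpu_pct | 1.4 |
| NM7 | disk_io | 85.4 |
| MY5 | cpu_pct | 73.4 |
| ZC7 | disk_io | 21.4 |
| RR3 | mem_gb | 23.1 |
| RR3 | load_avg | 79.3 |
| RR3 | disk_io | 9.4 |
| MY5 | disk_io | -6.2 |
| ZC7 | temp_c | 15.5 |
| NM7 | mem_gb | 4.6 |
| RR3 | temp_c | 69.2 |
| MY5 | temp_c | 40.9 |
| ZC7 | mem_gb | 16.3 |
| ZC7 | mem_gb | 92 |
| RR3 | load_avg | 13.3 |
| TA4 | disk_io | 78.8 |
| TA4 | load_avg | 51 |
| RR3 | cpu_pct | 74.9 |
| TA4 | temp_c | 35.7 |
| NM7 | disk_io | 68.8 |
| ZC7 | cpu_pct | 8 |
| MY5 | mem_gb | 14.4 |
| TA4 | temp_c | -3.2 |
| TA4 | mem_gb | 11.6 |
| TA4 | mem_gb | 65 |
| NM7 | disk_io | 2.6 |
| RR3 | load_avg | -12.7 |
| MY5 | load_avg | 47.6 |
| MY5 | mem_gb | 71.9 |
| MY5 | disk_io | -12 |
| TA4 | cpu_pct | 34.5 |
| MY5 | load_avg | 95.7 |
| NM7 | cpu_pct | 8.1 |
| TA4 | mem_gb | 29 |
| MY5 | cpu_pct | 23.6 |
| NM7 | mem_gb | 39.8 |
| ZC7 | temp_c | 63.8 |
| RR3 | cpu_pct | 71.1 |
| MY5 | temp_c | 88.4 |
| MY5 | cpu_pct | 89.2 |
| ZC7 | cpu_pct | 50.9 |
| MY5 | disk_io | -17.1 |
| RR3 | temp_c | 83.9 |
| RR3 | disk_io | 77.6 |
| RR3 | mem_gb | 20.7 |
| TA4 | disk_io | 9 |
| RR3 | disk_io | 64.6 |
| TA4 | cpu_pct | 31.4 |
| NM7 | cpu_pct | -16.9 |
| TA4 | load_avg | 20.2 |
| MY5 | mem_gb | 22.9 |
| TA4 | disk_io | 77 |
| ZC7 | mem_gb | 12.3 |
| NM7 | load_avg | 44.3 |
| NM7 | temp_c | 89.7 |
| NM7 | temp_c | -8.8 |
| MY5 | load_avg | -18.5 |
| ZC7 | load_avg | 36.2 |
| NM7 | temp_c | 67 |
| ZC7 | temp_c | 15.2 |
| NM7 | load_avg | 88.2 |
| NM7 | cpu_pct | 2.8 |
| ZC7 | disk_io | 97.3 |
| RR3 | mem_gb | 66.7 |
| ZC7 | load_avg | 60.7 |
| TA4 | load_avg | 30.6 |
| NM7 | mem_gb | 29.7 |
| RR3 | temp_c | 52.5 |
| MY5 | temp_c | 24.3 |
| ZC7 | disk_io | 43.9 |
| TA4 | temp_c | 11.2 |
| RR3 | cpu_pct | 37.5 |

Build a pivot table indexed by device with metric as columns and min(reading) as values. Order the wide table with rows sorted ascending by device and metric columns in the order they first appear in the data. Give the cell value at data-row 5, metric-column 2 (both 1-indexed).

With rows sorted ascending by device, row 5 is device=ZC7. metric columns in first-appearance order: load_avg, cpu_pct, disk_io, mem_gb, temp_c; column 2 is cpu_pct.
Long rows with device=ZC7, metric=cpu_pct: min(-8.2, 8, 50.9) = -8.2.

-8.2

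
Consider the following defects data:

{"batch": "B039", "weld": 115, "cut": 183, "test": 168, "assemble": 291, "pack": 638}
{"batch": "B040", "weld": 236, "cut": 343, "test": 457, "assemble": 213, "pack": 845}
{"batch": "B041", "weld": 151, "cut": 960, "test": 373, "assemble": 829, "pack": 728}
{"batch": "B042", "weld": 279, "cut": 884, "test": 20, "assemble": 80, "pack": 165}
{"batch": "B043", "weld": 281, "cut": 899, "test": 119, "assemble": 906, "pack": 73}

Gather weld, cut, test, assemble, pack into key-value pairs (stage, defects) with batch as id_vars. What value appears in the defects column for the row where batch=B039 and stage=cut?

Unpivoting turns each (batch, wide-column) pair into one long row.
The wide cell at row B039, column cut holds 183, so the long row (B039, cut) has defects=183.

183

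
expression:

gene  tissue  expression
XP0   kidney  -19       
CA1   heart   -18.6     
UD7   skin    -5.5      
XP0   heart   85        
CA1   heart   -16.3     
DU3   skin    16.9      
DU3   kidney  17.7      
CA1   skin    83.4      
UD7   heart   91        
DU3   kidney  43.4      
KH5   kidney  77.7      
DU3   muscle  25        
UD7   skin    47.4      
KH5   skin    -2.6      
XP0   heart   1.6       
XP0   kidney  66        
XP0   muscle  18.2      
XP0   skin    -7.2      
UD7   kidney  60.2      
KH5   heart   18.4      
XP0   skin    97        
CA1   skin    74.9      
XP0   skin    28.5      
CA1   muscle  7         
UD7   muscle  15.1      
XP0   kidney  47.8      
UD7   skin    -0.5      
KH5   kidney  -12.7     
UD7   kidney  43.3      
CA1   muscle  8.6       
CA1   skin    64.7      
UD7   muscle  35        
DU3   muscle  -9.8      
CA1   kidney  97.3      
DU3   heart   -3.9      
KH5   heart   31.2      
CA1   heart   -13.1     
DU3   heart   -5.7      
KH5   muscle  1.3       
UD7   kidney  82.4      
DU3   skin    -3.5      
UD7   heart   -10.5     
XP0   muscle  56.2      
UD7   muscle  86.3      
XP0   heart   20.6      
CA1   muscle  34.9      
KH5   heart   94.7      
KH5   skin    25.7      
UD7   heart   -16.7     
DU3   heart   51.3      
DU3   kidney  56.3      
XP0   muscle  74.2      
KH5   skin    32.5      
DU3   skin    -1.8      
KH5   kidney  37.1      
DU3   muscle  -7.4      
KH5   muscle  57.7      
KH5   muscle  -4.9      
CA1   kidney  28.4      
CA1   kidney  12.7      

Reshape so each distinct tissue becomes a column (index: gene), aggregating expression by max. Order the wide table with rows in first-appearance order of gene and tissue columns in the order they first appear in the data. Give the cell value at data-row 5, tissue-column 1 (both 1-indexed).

With rows in first-appearance order of gene, row 5 is gene=KH5. tissue columns in first-appearance order: kidney, heart, skin, muscle; column 1 is kidney.
Long rows with gene=KH5, tissue=kidney: max(77.7, -12.7, 37.1) = 77.7.

77.7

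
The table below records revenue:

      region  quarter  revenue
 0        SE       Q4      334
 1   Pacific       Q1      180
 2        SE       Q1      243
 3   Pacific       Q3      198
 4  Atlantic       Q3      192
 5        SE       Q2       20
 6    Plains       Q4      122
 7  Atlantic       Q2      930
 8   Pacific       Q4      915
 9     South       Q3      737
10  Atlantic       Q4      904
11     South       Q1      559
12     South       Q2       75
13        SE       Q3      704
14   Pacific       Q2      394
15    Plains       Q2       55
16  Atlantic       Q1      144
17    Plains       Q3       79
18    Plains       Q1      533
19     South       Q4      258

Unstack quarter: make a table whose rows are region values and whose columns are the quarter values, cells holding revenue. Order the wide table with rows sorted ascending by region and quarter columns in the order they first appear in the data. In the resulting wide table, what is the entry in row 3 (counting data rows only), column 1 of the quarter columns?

122

With rows sorted ascending by region, row 3 is region=Plains. quarter columns in first-appearance order: Q4, Q1, Q3, Q2; column 1 is Q4.
Long rows with region=Plains, quarter=Q4: revenue = 122.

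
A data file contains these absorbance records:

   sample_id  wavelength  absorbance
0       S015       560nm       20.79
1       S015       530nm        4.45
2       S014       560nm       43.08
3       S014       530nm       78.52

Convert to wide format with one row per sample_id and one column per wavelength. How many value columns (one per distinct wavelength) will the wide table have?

2

2 distinct wavelength values: 530nm, 560nm.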